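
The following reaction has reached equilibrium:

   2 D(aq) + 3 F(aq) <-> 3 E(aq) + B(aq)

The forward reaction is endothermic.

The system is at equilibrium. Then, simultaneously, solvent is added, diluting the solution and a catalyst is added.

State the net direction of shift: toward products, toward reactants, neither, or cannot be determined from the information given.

Dilution lowers every aqueous concentration by the same factor. Δn_aq = 4 − 5 = -1, so the system shifts toward the side with more dissolved moles — to the left.
A catalyst speeds both forward and reverse rates equally; it changes neither Q nor K — no shift from this change.
Only the nonzero effect(s) matter; the net shift is to the left.

left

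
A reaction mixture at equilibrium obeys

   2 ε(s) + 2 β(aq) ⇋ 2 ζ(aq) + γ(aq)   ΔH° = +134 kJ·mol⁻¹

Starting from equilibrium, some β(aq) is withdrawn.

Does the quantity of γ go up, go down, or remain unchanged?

decreases

Removing β (aq), a reactant, drives the reaction to the left.
The net shift is to the left. γ is a product, so its amount decreases.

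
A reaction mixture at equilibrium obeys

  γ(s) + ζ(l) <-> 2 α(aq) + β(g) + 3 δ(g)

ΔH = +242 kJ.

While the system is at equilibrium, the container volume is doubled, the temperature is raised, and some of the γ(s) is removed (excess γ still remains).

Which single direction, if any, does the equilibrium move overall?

Gas moles: reactants 0, products 4 (Δn_gas = +4). Expansion shifts the system toward the side with more moles of gas — to the right.
The forward reaction is endothermic. Raising T favours the endothermic direction — shift to the right.
γ is a pure solid; its activity is 1 regardless of amount, so Q is unaffected — no shift from this change.
Only the nonzero effect(s) matter; the net shift is to the right.

right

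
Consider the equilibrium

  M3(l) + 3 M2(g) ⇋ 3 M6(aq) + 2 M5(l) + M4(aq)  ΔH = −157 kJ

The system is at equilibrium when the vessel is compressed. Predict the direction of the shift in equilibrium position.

Gas moles: reactants 3, products 0 (Δn_gas = -3). Compression shifts the system toward the side with fewer moles of gas — to the right.

right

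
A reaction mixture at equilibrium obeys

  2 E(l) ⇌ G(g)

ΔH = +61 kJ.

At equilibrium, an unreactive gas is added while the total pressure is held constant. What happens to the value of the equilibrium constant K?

unchanged

The equilibrium constant depends only on temperature. This perturbation may move the position of equilibrium, but since T is unchanged, K itself is unchanged.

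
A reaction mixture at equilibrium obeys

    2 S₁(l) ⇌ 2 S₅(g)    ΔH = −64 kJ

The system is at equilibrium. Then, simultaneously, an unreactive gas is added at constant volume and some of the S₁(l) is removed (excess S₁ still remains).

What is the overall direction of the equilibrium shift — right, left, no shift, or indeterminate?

At constant volume, adding an inert gas leaves every reacting species' partial pressure unchanged, so Q is unchanged — no shift from this change.
S₁ is a pure liquid; its activity is 1 regardless of amount, so Q is unaffected — no shift from this change.
None of the changes alters Q relative to K, so there is no net shift.

no shift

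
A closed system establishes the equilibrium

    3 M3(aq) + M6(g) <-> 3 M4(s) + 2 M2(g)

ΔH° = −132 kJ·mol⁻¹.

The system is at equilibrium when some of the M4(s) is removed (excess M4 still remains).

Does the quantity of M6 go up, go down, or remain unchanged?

M4 is a pure solid; its activity is 1 regardless of amount, so Q is unaffected — no shift from this change.
No net shift occurs, so the amount of M6 is unchanged.

unchanged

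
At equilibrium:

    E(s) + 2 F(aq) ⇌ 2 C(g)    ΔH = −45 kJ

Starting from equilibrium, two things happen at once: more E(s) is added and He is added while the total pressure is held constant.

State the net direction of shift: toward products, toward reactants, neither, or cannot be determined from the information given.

right

E is a pure solid; its activity is 1 regardless of amount, so Q is unaffected — no shift from this change.
Adding inert gas at constant total pressure expands the volume and lowers every reacting partial pressure. With Δn_gas = 2 − 0 = +2, Q moves away from K toward the side with fewer gas moles, so the system shifts toward the side with more gas moles — to the right.
Only the nonzero effect(s) matter; the net shift is to the right.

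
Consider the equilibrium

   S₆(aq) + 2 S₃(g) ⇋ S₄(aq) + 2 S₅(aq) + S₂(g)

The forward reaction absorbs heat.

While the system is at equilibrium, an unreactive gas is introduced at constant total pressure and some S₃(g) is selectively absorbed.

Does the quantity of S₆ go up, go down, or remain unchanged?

Adding inert gas at constant total pressure expands the volume and lowers every reacting partial pressure. With Δn_gas = 1 − 2 = -1, Q moves away from K toward the side with fewer gas moles, so the system shifts toward the side with more gas moles — to the left.
Removing S₃ (g), a reactant, drives the reaction to the left.
The net shift is to the left. S₆ is a reactant, so its amount increases.

increases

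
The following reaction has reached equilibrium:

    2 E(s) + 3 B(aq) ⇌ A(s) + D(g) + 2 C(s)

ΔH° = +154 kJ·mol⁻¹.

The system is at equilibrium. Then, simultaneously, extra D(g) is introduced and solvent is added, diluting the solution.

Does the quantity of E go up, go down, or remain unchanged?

increases

Adding D (g), a product, drives the reaction to the left.
Dilution lowers every aqueous concentration by the same factor. Δn_aq = 0 − 3 = -3, so the system shifts toward the side with more dissolved moles — to the left.
The net shift is to the left. E is a reactant, so its amount increases.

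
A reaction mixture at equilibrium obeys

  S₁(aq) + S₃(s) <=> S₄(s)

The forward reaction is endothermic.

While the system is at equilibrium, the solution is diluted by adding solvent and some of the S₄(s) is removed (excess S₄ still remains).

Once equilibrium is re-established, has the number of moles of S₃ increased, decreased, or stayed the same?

increases

Dilution lowers every aqueous concentration by the same factor. Δn_aq = 0 − 1 = -1, so the system shifts toward the side with more dissolved moles — to the left.
S₄ is a pure solid; its activity is 1 regardless of amount, so Q is unaffected — no shift from this change.
The net shift is to the left. S₃ is a reactant, so its amount increases.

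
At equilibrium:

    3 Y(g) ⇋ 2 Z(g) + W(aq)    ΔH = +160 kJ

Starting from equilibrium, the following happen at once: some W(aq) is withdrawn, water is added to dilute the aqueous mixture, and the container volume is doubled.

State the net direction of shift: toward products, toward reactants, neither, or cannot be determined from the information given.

Removing W (aq), a product, drives the reaction to the right.
Dilution lowers every aqueous concentration by the same factor. Δn_aq = 1 − 0 = +1, so the system shifts toward the side with more dissolved moles — to the right.
Gas moles: reactants 3, products 2 (Δn_gas = -1). Expansion shifts the system toward the side with more moles of gas — to the left.
The individual effects push in opposite directions; without quantitative information the net direction cannot be determined.

cannot be determined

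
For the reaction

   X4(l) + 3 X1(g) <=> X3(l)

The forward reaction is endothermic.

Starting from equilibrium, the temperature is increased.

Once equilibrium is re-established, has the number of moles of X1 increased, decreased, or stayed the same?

The forward reaction is endothermic. Raising T favours the endothermic direction — shift to the right.
The net shift is to the right. X1 is a reactant, so its amount decreases.

decreases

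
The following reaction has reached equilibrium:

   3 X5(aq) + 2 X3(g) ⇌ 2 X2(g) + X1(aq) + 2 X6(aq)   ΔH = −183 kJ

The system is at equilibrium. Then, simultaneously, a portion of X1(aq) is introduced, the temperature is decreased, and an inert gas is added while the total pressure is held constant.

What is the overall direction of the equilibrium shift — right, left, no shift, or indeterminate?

Adding X1 (aq), a product, drives the reaction to the left.
The forward reaction is exothermic. Lowering T favours the exothermic direction — shift to the right.
Adding inert gas at constant total pressure expands the volume, scaling every reacting partial pressure by the same factor. Δn_gas = 2 − 2 = 0, so Q is unchanged — no shift.
The individual effects push in opposite directions; without quantitative information the net direction cannot be determined.

cannot be determined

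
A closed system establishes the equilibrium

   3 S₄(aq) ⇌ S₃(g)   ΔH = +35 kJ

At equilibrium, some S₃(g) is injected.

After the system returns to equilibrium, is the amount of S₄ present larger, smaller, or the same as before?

increases

Adding S₃ (g), a product, drives the reaction to the left.
The net shift is to the left. S₄ is a reactant, so its amount increases.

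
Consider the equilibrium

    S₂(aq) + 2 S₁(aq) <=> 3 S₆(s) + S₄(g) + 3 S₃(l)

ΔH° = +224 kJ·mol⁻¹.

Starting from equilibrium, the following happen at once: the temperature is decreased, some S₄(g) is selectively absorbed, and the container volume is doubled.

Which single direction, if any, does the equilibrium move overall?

cannot be determined

The forward reaction is endothermic. Lowering T favours the exothermic direction — shift to the left.
Removing S₄ (g), a product, drives the reaction to the right.
Gas moles: reactants 0, products 1 (Δn_gas = +1). Expansion shifts the system toward the side with more moles of gas — to the right.
The individual effects push in opposite directions; without quantitative information the net direction cannot be determined.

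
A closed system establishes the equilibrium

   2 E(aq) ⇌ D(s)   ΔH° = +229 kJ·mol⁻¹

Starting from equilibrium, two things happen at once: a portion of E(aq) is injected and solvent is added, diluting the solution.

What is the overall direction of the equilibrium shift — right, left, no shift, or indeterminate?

Adding E (aq), a reactant, drives the reaction to the right.
Dilution lowers every aqueous concentration by the same factor. Δn_aq = 0 − 2 = -2, so the system shifts toward the side with more dissolved moles — to the left.
The individual effects push in opposite directions; without quantitative information the net direction cannot be determined.

cannot be determined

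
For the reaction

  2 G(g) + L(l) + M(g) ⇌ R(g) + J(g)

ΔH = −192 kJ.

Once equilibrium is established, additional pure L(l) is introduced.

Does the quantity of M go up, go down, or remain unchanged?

L is a pure liquid; its activity is 1 regardless of amount, so Q is unaffected — no shift from this change.
No net shift occurs, so the amount of M is unchanged.

unchanged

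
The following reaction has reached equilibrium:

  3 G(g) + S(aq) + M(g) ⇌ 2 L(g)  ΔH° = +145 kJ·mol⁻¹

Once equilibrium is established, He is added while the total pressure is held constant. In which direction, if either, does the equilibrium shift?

left

Adding inert gas at constant total pressure expands the volume and lowers every reacting partial pressure. With Δn_gas = 2 − 4 = -2, Q moves away from K toward the side with fewer gas moles, so the system shifts toward the side with more gas moles — to the left.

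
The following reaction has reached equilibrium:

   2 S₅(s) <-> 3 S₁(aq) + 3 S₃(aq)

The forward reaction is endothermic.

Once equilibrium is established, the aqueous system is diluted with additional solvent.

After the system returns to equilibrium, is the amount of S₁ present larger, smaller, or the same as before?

Dilution lowers every aqueous concentration by the same factor. Δn_aq = 6 − 0 = +6, so the system shifts toward the side with more dissolved moles — to the right.
The net shift is to the right. S₁ is a product, so its amount increases.

increases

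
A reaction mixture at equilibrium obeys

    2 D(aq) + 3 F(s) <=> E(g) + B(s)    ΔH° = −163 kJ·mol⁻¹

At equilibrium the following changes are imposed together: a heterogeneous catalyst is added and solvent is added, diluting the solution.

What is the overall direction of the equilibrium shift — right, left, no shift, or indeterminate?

left

A catalyst speeds both forward and reverse rates equally; it changes neither Q nor K — no shift from this change.
Dilution lowers every aqueous concentration by the same factor. Δn_aq = 0 − 2 = -2, so the system shifts toward the side with more dissolved moles — to the left.
Only the nonzero effect(s) matter; the net shift is to the left.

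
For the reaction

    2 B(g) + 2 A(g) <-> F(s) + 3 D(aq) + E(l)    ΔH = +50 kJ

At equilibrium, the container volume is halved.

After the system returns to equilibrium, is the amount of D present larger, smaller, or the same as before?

Gas moles: reactants 4, products 0 (Δn_gas = -4). Compression shifts the system toward the side with fewer moles of gas — to the right.
The net shift is to the right. D is a product, so its amount increases.

increases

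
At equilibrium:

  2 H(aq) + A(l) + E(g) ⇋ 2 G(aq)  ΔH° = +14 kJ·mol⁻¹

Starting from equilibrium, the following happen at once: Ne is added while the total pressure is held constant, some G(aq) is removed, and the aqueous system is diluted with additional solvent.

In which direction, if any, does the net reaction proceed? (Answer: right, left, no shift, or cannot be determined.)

cannot be determined

Adding inert gas at constant total pressure expands the volume and lowers every reacting partial pressure. With Δn_gas = 0 − 1 = -1, Q moves away from K toward the side with fewer gas moles, so the system shifts toward the side with more gas moles — to the left.
Removing G (aq), a product, drives the reaction to the right.
Dilution scales every aqueous concentration by the same factor. Δn_aq = 2 − 2 = 0, so Q is unchanged — no shift.
The individual effects push in opposite directions; without quantitative information the net direction cannot be determined.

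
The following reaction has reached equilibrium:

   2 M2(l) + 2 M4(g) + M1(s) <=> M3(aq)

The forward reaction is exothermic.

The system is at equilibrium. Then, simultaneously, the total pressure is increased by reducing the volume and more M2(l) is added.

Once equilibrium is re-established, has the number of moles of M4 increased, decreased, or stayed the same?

Gas moles: reactants 2, products 0 (Δn_gas = -2). Compression shifts the system toward the side with fewer moles of gas — to the right.
M2 is a pure liquid; its activity is 1 regardless of amount, so Q is unaffected — no shift from this change.
The net shift is to the right. M4 is a reactant, so its amount decreases.

decreases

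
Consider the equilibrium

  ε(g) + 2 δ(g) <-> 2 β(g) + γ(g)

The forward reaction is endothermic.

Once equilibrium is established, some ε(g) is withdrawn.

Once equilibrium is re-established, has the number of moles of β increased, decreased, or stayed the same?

decreases

Removing ε (g), a reactant, drives the reaction to the left.
The net shift is to the left. β is a product, so its amount decreases.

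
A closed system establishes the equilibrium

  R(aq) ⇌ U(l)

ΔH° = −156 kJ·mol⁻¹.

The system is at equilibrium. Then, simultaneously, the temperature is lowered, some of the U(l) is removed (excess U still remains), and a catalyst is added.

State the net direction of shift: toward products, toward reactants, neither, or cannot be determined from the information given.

The forward reaction is exothermic. Lowering T favours the exothermic direction — shift to the right.
U is a pure liquid; its activity is 1 regardless of amount, so Q is unaffected — no shift from this change.
A catalyst speeds both forward and reverse rates equally; it changes neither Q nor K — no shift from this change.
Only the nonzero effect(s) matter; the net shift is to the right.

right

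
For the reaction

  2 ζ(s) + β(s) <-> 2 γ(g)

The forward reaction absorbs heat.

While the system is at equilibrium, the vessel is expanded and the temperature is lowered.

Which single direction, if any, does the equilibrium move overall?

Gas moles: reactants 0, products 2 (Δn_gas = +2). Expansion shifts the system toward the side with more moles of gas — to the right.
The forward reaction is endothermic. Lowering T favours the exothermic direction — shift to the left.
The individual effects push in opposite directions; without quantitative information the net direction cannot be determined.

cannot be determined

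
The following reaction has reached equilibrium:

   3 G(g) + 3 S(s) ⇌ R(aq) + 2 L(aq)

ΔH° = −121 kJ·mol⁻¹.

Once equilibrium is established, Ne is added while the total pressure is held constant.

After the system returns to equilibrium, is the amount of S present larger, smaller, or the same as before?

Adding inert gas at constant total pressure expands the volume and lowers every reacting partial pressure. With Δn_gas = 0 − 3 = -3, Q moves away from K toward the side with fewer gas moles, so the system shifts toward the side with more gas moles — to the left.
The net shift is to the left. S is a reactant, so its amount increases.

increases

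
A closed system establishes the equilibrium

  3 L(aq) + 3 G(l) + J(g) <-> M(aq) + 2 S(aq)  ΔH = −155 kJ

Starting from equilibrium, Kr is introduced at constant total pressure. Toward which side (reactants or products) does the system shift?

left

Adding inert gas at constant total pressure expands the volume and lowers every reacting partial pressure. With Δn_gas = 0 − 1 = -1, Q moves away from K toward the side with fewer gas moles, so the system shifts toward the side with more gas moles — to the left.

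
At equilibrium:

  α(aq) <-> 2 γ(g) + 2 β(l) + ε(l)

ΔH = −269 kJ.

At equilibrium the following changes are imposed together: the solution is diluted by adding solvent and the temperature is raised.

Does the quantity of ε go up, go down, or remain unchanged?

Dilution lowers every aqueous concentration by the same factor. Δn_aq = 0 − 1 = -1, so the system shifts toward the side with more dissolved moles — to the left.
The forward reaction is exothermic. Raising T favours the endothermic direction — shift to the left.
The net shift is to the left. ε is a product, so its amount decreases.

decreases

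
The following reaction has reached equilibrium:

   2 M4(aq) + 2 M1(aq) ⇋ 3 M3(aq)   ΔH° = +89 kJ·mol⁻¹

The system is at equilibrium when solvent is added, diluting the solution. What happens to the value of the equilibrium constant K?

The equilibrium constant depends only on temperature. This perturbation may move the position of equilibrium, but since T is unchanged, K itself is unchanged.

unchanged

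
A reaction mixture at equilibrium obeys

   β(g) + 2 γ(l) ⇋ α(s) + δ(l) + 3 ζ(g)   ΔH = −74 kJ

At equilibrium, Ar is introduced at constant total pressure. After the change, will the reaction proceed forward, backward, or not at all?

Adding inert gas at constant total pressure expands the volume and lowers every reacting partial pressure. With Δn_gas = 3 − 1 = +2, Q moves away from K toward the side with fewer gas moles, so the system shifts toward the side with more gas moles — to the right.

right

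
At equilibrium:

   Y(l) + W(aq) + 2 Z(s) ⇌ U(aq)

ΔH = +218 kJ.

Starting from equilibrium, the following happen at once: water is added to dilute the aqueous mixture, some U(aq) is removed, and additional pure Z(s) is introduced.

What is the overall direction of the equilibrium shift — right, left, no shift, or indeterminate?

right

Dilution scales every aqueous concentration by the same factor. Δn_aq = 1 − 1 = 0, so Q is unchanged — no shift.
Removing U (aq), a product, drives the reaction to the right.
Z is a pure solid; its activity is 1 regardless of amount, so Q is unaffected — no shift from this change.
Only the nonzero effect(s) matter; the net shift is to the right.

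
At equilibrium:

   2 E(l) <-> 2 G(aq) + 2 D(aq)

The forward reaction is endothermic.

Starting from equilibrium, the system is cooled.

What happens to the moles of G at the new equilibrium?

decreases

The forward reaction is endothermic. Lowering T favours the exothermic direction — shift to the left.
The net shift is to the left. G is a product, so its amount decreases.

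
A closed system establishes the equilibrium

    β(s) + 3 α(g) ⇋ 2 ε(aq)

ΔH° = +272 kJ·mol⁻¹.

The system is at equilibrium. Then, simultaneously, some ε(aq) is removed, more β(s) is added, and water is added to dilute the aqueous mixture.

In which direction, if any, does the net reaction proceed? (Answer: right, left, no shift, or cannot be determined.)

Removing ε (aq), a product, drives the reaction to the right.
β is a pure solid; its activity is 1 regardless of amount, so Q is unaffected — no shift from this change.
Dilution lowers every aqueous concentration by the same factor. Δn_aq = 2 − 0 = +2, so the system shifts toward the side with more dissolved moles — to the right.
Only the nonzero effect(s) matter; the net shift is to the right.

right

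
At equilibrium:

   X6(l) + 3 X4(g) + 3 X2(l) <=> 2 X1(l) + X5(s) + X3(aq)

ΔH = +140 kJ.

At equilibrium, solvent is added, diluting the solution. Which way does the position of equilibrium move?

right

Dilution lowers every aqueous concentration by the same factor. Δn_aq = 1 − 0 = +1, so the system shifts toward the side with more dissolved moles — to the right.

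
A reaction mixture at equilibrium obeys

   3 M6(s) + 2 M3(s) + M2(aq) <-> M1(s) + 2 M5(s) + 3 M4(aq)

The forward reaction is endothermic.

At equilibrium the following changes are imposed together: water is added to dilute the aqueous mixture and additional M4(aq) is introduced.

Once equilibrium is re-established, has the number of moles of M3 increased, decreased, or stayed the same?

cannot be determined

Dilution lowers every aqueous concentration by the same factor. Δn_aq = 3 − 1 = +2, so the system shifts toward the side with more dissolved moles — to the right.
Adding M4 (aq), a product, drives the reaction to the left.
The two effects oppose each other, so the net shift — and hence the change in M3 — cannot be determined from the given information.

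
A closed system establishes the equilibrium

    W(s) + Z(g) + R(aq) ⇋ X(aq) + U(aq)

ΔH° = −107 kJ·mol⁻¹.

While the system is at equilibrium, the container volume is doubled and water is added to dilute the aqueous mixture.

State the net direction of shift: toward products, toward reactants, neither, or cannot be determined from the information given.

Gas moles: reactants 1, products 0 (Δn_gas = -1). Expansion shifts the system toward the side with more moles of gas — to the left.
Dilution lowers every aqueous concentration by the same factor. Δn_aq = 2 − 1 = +1, so the system shifts toward the side with more dissolved moles — to the right.
The individual effects push in opposite directions; without quantitative information the net direction cannot be determined.

cannot be determined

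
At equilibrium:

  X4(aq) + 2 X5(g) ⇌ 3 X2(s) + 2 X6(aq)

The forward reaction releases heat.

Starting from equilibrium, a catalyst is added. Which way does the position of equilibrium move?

no shift

A catalyst speeds both forward and reverse rates equally; it changes neither Q nor K — no shift from this change.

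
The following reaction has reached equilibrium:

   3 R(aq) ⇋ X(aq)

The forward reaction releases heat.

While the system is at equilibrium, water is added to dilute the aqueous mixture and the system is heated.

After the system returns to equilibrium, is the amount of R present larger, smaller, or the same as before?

Dilution lowers every aqueous concentration by the same factor. Δn_aq = 1 − 3 = -2, so the system shifts toward the side with more dissolved moles — to the left.
The forward reaction is exothermic. Raising T favours the endothermic direction — shift to the left.
The net shift is to the left. R is a reactant, so its amount increases.

increases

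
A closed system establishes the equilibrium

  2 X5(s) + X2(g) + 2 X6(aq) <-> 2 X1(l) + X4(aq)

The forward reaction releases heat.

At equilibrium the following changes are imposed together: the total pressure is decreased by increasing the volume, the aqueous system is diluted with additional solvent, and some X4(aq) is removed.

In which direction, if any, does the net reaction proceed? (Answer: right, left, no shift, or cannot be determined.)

cannot be determined

Gas moles: reactants 1, products 0 (Δn_gas = -1). Expansion shifts the system toward the side with more moles of gas — to the left.
Dilution lowers every aqueous concentration by the same factor. Δn_aq = 1 − 2 = -1, so the system shifts toward the side with more dissolved moles — to the left.
Removing X4 (aq), a product, drives the reaction to the right.
The individual effects push in opposite directions; without quantitative information the net direction cannot be determined.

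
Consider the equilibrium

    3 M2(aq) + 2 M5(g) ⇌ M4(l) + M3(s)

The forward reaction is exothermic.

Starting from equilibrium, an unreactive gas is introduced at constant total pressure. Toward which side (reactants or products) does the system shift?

Adding inert gas at constant total pressure expands the volume and lowers every reacting partial pressure. With Δn_gas = 0 − 2 = -2, Q moves away from K toward the side with fewer gas moles, so the system shifts toward the side with more gas moles — to the left.

left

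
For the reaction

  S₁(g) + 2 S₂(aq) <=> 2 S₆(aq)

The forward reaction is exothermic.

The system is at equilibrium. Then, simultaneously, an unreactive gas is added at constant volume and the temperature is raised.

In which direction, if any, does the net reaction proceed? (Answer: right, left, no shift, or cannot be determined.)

At constant volume, adding an inert gas leaves every reacting species' partial pressure unchanged, so Q is unchanged — no shift from this change.
The forward reaction is exothermic. Raising T favours the endothermic direction — shift to the left.
Only the nonzero effect(s) matter; the net shift is to the left.

left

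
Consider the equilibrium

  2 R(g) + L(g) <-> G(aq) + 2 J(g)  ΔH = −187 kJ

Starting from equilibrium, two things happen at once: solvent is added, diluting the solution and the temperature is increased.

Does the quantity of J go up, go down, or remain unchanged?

cannot be determined

Dilution lowers every aqueous concentration by the same factor. Δn_aq = 1 − 0 = +1, so the system shifts toward the side with more dissolved moles — to the right.
The forward reaction is exothermic. Raising T favours the endothermic direction — shift to the left.
The two effects oppose each other, so the net shift — and hence the change in J — cannot be determined from the given information.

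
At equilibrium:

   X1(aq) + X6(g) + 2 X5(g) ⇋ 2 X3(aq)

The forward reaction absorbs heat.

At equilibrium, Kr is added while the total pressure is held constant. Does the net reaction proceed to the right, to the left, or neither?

Adding inert gas at constant total pressure expands the volume and lowers every reacting partial pressure. With Δn_gas = 0 − 3 = -3, Q moves away from K toward the side with fewer gas moles, so the system shifts toward the side with more gas moles — to the left.

left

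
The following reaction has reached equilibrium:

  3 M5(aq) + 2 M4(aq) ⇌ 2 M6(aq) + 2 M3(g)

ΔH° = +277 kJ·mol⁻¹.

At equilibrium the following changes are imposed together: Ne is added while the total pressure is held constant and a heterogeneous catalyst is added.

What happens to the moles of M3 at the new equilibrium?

increases

Adding inert gas at constant total pressure expands the volume and lowers every reacting partial pressure. With Δn_gas = 2 − 0 = +2, Q moves away from K toward the side with fewer gas moles, so the system shifts toward the side with more gas moles — to the right.
A catalyst speeds both forward and reverse rates equally; it changes neither Q nor K — no shift from this change.
The net shift is to the right. M3 is a product, so its amount increases.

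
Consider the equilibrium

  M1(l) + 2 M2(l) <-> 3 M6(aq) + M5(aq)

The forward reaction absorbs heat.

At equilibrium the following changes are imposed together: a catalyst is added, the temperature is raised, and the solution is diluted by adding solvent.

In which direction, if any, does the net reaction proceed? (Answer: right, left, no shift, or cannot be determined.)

right

A catalyst speeds both forward and reverse rates equally; it changes neither Q nor K — no shift from this change.
The forward reaction is endothermic. Raising T favours the endothermic direction — shift to the right.
Dilution lowers every aqueous concentration by the same factor. Δn_aq = 4 − 0 = +4, so the system shifts toward the side with more dissolved moles — to the right.
Only the nonzero effect(s) matter; the net shift is to the right.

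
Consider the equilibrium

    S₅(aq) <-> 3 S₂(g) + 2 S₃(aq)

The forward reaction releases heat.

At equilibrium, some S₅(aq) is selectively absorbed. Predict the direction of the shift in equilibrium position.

left

Removing S₅ (aq), a reactant, drives the reaction to the left.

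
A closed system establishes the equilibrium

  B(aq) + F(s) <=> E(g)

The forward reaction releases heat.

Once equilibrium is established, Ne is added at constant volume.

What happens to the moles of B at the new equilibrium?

At constant volume, adding an inert gas leaves every reacting species' partial pressure unchanged, so Q is unchanged — no shift from this change.
No net shift occurs, so the amount of B is unchanged.

unchanged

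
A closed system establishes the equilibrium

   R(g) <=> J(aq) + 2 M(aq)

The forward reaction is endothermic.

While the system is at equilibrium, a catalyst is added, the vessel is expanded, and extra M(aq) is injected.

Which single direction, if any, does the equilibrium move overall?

left

A catalyst speeds both forward and reverse rates equally; it changes neither Q nor K — no shift from this change.
Gas moles: reactants 1, products 0 (Δn_gas = -1). Expansion shifts the system toward the side with more moles of gas — to the left.
Adding M (aq), a product, drives the reaction to the left.
Only the nonzero effect(s) matter; the net shift is to the left.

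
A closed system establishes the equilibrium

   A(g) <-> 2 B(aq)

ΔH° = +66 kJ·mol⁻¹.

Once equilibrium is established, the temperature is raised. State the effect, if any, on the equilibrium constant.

increases

K depends on temperature via the van 't Hoff relation. The forward reaction is endothermic, so raising T increases K.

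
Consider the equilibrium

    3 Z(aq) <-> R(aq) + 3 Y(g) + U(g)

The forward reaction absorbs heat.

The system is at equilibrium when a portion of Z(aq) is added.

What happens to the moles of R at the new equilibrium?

Adding Z (aq), a reactant, drives the reaction to the right.
The net shift is to the right. R is a product, so its amount increases.

increases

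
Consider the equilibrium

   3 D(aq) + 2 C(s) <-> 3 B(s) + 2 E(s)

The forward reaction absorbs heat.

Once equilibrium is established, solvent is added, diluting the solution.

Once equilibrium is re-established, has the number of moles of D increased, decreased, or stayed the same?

increases

Dilution lowers every aqueous concentration by the same factor. Δn_aq = 0 − 3 = -3, so the system shifts toward the side with more dissolved moles — to the left.
The net shift is to the left. D is a reactant, so its amount increases.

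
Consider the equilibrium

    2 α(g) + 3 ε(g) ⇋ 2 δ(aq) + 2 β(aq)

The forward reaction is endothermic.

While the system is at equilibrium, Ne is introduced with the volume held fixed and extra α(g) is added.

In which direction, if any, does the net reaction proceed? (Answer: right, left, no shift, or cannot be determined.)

At constant volume, adding an inert gas leaves every reacting species' partial pressure unchanged, so Q is unchanged — no shift from this change.
Adding α (g), a reactant, drives the reaction to the right.
Only the nonzero effect(s) matter; the net shift is to the right.

right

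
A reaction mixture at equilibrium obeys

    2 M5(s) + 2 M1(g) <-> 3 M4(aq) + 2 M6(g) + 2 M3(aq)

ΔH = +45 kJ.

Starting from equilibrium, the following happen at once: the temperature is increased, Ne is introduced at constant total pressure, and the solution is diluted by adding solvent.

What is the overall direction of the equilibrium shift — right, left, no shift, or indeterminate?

right

The forward reaction is endothermic. Raising T favours the endothermic direction — shift to the right.
Adding inert gas at constant total pressure expands the volume, scaling every reacting partial pressure by the same factor. Δn_gas = 2 − 2 = 0, so Q is unchanged — no shift.
Dilution lowers every aqueous concentration by the same factor. Δn_aq = 5 − 0 = +5, so the system shifts toward the side with more dissolved moles — to the right.
Only the nonzero effect(s) matter; the net shift is to the right.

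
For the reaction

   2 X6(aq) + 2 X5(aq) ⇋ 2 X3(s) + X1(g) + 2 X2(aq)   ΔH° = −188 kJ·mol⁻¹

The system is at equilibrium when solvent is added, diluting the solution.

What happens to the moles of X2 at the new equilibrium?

decreases

Dilution lowers every aqueous concentration by the same factor. Δn_aq = 2 − 4 = -2, so the system shifts toward the side with more dissolved moles — to the left.
The net shift is to the left. X2 is a product, so its amount decreases.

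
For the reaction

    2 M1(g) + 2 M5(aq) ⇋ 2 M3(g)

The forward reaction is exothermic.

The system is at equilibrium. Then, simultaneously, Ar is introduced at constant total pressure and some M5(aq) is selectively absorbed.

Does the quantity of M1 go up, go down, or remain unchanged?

increases

Adding inert gas at constant total pressure expands the volume, scaling every reacting partial pressure by the same factor. Δn_gas = 2 − 2 = 0, so Q is unchanged — no shift.
Removing M5 (aq), a reactant, drives the reaction to the left.
The net shift is to the left. M1 is a reactant, so its amount increases.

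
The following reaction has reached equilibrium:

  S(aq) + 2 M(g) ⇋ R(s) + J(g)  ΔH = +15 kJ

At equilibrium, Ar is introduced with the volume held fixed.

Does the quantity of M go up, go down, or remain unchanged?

unchanged

At constant volume, adding an inert gas leaves every reacting species' partial pressure unchanged, so Q is unchanged — no shift from this change.
No net shift occurs, so the amount of M is unchanged.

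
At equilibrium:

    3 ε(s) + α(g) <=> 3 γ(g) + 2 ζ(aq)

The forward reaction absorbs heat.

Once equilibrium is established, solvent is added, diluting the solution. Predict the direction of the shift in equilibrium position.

right

Dilution lowers every aqueous concentration by the same factor. Δn_aq = 2 − 0 = +2, so the system shifts toward the side with more dissolved moles — to the right.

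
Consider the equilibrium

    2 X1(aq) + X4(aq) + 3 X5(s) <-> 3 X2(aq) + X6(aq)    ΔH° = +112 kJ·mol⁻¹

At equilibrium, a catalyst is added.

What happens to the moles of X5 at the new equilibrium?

unchanged

A catalyst speeds both forward and reverse rates equally; it changes neither Q nor K — no shift from this change.
No net shift occurs, so the amount of X5 is unchanged.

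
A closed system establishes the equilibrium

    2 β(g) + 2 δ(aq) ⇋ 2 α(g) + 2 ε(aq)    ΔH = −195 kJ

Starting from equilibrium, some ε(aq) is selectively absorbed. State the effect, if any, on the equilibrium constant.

The equilibrium constant depends only on temperature. This perturbation may move the position of equilibrium, but since T is unchanged, K itself is unchanged.

unchanged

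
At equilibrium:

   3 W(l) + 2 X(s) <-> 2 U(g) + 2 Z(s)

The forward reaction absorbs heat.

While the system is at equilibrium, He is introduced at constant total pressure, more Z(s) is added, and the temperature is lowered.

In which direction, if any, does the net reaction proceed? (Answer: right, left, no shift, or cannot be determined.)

Adding inert gas at constant total pressure expands the volume and lowers every reacting partial pressure. With Δn_gas = 2 − 0 = +2, Q moves away from K toward the side with fewer gas moles, so the system shifts toward the side with more gas moles — to the right.
Z is a pure solid; its activity is 1 regardless of amount, so Q is unaffected — no shift from this change.
The forward reaction is endothermic. Lowering T favours the exothermic direction — shift to the left.
The individual effects push in opposite directions; without quantitative information the net direction cannot be determined.

cannot be determined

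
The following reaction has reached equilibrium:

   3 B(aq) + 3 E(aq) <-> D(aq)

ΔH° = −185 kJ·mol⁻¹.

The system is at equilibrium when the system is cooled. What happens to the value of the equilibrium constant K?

increases

K depends on temperature via the van 't Hoff relation. The forward reaction is exothermic, so lowering T increases K.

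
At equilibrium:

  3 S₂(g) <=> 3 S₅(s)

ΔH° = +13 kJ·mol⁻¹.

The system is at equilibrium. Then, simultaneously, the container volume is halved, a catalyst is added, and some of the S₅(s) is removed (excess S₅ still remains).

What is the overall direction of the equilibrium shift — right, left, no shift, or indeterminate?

right

Gas moles: reactants 3, products 0 (Δn_gas = -3). Compression shifts the system toward the side with fewer moles of gas — to the right.
A catalyst speeds both forward and reverse rates equally; it changes neither Q nor K — no shift from this change.
S₅ is a pure solid; its activity is 1 regardless of amount, so Q is unaffected — no shift from this change.
Only the nonzero effect(s) matter; the net shift is to the right.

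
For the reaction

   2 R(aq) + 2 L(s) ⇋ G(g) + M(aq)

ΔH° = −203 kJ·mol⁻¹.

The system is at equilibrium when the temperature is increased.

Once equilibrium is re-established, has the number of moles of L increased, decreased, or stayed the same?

The forward reaction is exothermic. Raising T favours the endothermic direction — shift to the left.
The net shift is to the left. L is a reactant, so its amount increases.

increases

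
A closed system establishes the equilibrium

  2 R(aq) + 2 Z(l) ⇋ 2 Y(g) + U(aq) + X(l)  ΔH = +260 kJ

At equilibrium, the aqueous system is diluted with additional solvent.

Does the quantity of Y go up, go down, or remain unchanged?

Dilution lowers every aqueous concentration by the same factor. Δn_aq = 1 − 2 = -1, so the system shifts toward the side with more dissolved moles — to the left.
The net shift is to the left. Y is a product, so its amount decreases.

decreases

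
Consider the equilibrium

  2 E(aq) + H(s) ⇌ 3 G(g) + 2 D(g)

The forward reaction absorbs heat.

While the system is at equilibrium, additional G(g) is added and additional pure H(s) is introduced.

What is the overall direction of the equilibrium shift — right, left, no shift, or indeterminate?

left

Adding G (g), a product, drives the reaction to the left.
H is a pure solid; its activity is 1 regardless of amount, so Q is unaffected — no shift from this change.
Only the nonzero effect(s) matter; the net shift is to the left.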